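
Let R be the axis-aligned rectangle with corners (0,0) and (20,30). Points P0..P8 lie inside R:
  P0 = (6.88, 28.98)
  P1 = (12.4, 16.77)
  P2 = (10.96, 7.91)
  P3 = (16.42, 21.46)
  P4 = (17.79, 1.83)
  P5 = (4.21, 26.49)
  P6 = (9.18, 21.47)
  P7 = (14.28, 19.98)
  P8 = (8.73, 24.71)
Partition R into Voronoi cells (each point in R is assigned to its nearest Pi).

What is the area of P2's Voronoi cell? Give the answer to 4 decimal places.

Area of P2's cell: 195.2661

1. box [0,20]×[0,30]: [(0, 0) (20, 0) (20, 30) (0, 30)]
2. ⊥bis P2·P0 via (8.92,18.445): [(0, 16.7177) (0, 0) (20, 0) (20, 20.5905)]  |A|=373.0826
3. ⊥bis P2·P1 via (11.68,12.34): [(0, 14.2383) (0, 0) (20, 0) (20, 10.9878)]  |A|=252.2609
4. ⊥bis P2·P3 via (13.69,14.685): [(0, 14.2383) (0, 0) (20, 0) (20, 10.9878)]  |A|=252.2609
5. ⊥bis P2·P4 via (14.375,4.87): [(19.8436, 11.0132) (0, 14.2383) (0, 0) (10.0398, 0)]  |A|=196.5548
6. ⊥bis P2·P5 via (7.585,17.2): [(19.8436, 11.0132) (0, 14.2383) (0, 0) (10.0398, 0)]  |A|=196.5548
7. ⊥bis P2·P6 via (10.07,14.69): [(19.8436, 11.0132) (2.9619, 13.7569) (0, 13.3681) (0, 0) (10.0398, 0)]  |A|=195.2661
8. ⊥bis P2·P7 via (12.62,13.945): [(19.8436, 11.0132) (2.9619, 13.7569) (0, 13.3681) (0, 0) (10.0398, 0)]  |A|=195.2661
9. ⊥bis P2·P8 via (9.845,16.31): [(19.8436, 11.0132) (2.9619, 13.7569) (0, 13.3681) (0, 0) (10.0398, 0)]  |A|=195.2661
10. canonical 5-gon: [(19.8436, 11.0132) (2.9619, 13.7569) (0, 13.3681) (0, 0) (10.0398, 0)]
11. shoelace: 195.2661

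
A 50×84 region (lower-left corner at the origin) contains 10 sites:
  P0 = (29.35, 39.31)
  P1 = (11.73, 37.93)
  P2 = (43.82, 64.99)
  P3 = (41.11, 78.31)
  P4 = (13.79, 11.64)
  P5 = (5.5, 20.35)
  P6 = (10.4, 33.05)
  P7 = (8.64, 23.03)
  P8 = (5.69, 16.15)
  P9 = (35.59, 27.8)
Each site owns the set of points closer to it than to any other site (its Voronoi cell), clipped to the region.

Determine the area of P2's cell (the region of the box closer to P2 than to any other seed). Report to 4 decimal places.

1. box [0,50]×[0,84]: [(0, 0) (50, 0) (50, 84) (0, 84)]
2. ⊥bis P2·P0 via (36.585,52.15): [(0, 72.7647) (50, 44.591) (50, 84) (0, 84)]  |A|=1266.108
3. ⊥bis P2·P1 via (27.775,51.46): [(18.6906, 62.233) (50, 44.591) (50, 84) (0.3355, 84)]  |A|=1157.4586
4. ⊥bis P2·P3 via (42.465,71.65): [(15.3941, 66.1423) (18.6906, 62.233) (50, 44.591) (50, 73.183)]  |A|=526.8469
5. ⊥bis P2·P4 via (28.805,38.315): [(15.3941, 66.1423) (18.6906, 62.233) (50, 44.591) (50, 73.183)]  |A|=526.8469
6. ⊥bis P2·P5 via (24.66,42.67): [(15.3941, 66.1423) (18.6906, 62.233) (50, 44.591) (50, 73.183)]  |A|=526.8469
7. ⊥bis P2·P6 via (27.11,49.02): [(15.3941, 66.1423) (18.6906, 62.233) (50, 44.591) (50, 73.183)]  |A|=526.8469
8. ⊥bis P2·P7 via (26.23,44.01): [(15.3941, 66.1423) (18.6906, 62.233) (50, 44.591) (50, 73.183)]  |A|=526.8469
9. ⊥bis P2·P8 via (24.755,40.57): [(15.3941, 66.1423) (18.6906, 62.233) (50, 44.591) (50, 73.183)]  |A|=526.8469
10. ⊥bis P2·P9 via (39.705,46.395): [(15.3941, 66.1423) (18.6906, 62.233) (50, 44.591) (50, 73.183)]  |A|=526.8469
11. canonical 4-gon: [(15.3941, 66.1423) (18.6906, 62.233) (50, 44.591) (50, 73.183)]
12. shoelace: 526.8469

Area of P2's cell: 526.8469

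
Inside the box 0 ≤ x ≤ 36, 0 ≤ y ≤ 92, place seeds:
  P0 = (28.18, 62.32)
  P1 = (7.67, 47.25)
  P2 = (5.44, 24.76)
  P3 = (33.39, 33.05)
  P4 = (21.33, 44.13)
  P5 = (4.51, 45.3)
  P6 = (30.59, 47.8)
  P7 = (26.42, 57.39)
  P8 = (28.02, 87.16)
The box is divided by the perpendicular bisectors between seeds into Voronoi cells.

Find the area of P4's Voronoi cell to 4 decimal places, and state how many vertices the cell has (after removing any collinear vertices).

Area of P4's cell: 237.0326 (6 vertices)

1. box [0,36]×[0,92]: [(0, 0) (36, 0) (36, 92) (0, 92)]
2. ⊥bis P4·P0 via (24.755,53.225): [(0, 62.5473) (0, 0) (36, 0) (36, 48.9904)]  |A|=2007.6769
3. ⊥bis P4·P1 via (14.5,45.69): [(16.8969, 56.1842) (4.0642, 0) (36, 0) (36, 48.9904)]  |A|=1365.0766
4. ⊥bis P4·P2 via (13.385,34.445): [(16.8969, 56.1842) (12.1609, 35.4491) (36, 15.893) (36, 48.9904)]  |A|=609.5915
5. ⊥bis P4·P3 via (27.36,38.59): [(16.8969, 56.1842) (12.1609, 35.4491) (19.1824, 29.6891) (36, 47.9942) (36, 48.9904)]  |A|=339.6594
6. ⊥bis P4·P5 via (12.92,44.715): [(16.8969, 56.1842) (12.3256, 36.1701) (12.2693, 35.3603) (19.1824, 29.6891) (36, 47.9942) (36, 48.9904)]  |A|=339.613
7. ⊥bis P4·P6 via (25.96,45.965): [(22.7893, 53.9653) (16.8969, 56.1842) (12.3256, 36.1701) (12.2693, 35.3603) (19.1824, 29.6891) (28.424, 39.7481)]  |A|=255.9458
8. ⊥bis P4·P7 via (23.875,50.76): [(24.0927, 50.6764) (16.3204, 53.6599) (12.3256, 36.1701) (12.2693, 35.3603) (19.1824, 29.6891) (28.424, 39.7481)]  |A|=237.0326
9. ⊥bis P4·P8 via (24.675,65.645): [(24.0927, 50.6764) (16.3204, 53.6599) (12.3256, 36.1701) (12.2693, 35.3603) (19.1824, 29.6891) (28.424, 39.7481)]  |A|=237.0326
10. canonical 6-gon: [(24.0927, 50.6764) (16.3204, 53.6599) (12.3256, 36.1701) (12.2693, 35.3603) (19.1824, 29.6891) (28.424, 39.7481)]
11. shoelace: 237.0326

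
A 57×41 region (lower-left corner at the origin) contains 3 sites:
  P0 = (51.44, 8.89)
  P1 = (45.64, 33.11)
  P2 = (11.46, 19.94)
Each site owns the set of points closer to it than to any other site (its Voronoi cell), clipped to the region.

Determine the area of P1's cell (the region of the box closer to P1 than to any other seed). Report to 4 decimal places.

Area of P1's cell: 629.8871

1. box [0,57]×[0,41]: [(0, 0) (57, 0) (57, 41) (0, 41)]
2. ⊥bis P1·P0 via (48.54,21): [(0, 9.3761) (57, 23.0259) (57, 41) (0, 41)]  |A|=1413.5435
3. ⊥bis P1·P2 via (28.55,26.525): [(32.1877, 17.0841) (57, 23.0259) (57, 41) (22.9726, 41)]  |A|=629.8871
4. canonical 4-gon: [(32.1877, 17.0841) (57, 23.0259) (57, 41) (22.9726, 41)]
5. shoelace: 629.8871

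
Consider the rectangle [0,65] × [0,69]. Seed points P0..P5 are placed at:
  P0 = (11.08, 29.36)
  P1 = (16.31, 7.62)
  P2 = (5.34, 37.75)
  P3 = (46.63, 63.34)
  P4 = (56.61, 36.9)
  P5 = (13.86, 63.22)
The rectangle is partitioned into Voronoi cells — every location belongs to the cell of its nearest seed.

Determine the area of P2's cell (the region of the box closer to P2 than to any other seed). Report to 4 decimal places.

1. box [0,65]×[0,69]: [(0, 0) (65, 0) (65, 69) (0, 69)]
2. ⊥bis P2·P0 via (8.21,33.555): [(0, 27.9381) (60.019, 69) (0, 69)]  |A|=1232.2453
3. ⊥bis P2·P1 via (10.825,22.685): [(0, 27.9381) (60.019, 69) (0, 69)]  |A|=1232.2453
4. ⊥bis P2·P3 via (25.985,50.545): [(0, 27.9381) (28.0868, 47.1537) (14.5473, 69) (0, 69)]  |A|=735.5506
5. ⊥bis P2·P4 via (30.975,37.325): [(0, 27.9381) (28.0868, 47.1537) (14.5473, 69) (0, 69)]  |A|=735.5506
6. ⊥bis P2·P5 via (9.6,50.485): [(0, 53.6963) (0, 27.9381) (25.2863, 45.2377)]  |A|=325.6648
7. canonical 3-gon: [(0, 53.6963) (0, 27.9381) (25.2863, 45.2377)]
8. shoelace: 325.6648

Area of P2's cell: 325.6648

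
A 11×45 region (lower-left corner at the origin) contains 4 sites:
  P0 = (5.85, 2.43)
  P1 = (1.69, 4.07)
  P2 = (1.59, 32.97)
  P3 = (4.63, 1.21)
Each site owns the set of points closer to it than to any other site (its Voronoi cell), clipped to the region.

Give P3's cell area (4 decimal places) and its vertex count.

Area of P3's cell: 10.6035 (3 vertices)

1. box [0,11]×[0,45]: [(0, 0) (11, 0) (11, 45) (0, 45)]
2. ⊥bis P3·P0 via (5.24,1.82): [(0, 7.06) (0, 0) (7.06, 0)]  |A|=24.9218
3. ⊥bis P3·P1 via (3.16,2.64): [(3.7813, 3.2787) (0.5918, 0) (7.06, 0)]  |A|=10.6035
4. ⊥bis P3·P2 via (3.11,17.09): [(3.7813, 3.2787) (0.5918, 0) (7.06, 0)]  |A|=10.6035
5. canonical 3-gon: [(3.7813, 3.2787) (0.5918, 0) (7.06, 0)]
6. shoelace: 10.6035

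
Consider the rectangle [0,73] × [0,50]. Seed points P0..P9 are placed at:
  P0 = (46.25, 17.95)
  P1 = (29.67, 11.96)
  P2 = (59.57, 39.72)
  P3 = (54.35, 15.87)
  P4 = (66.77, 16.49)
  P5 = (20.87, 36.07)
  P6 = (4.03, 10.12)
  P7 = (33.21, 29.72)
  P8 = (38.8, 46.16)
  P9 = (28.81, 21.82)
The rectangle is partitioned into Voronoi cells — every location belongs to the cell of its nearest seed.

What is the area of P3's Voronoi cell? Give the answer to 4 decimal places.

1. box [0,73]×[0,50]: [(0, 0) (73, 0) (73, 50) (0, 50)]
2. ⊥bis P3·P0 via (50.3,16.91): [(45.9577, 0) (73, 0) (73, 50) (58.7972, 50)]  |A|=1031.1284
3. ⊥bis P3·P1 via (42.01,13.915): [(45.9577, 0) (73, 0) (73, 50) (58.7972, 50)]  |A|=1031.1284
4. ⊥bis P3·P2 via (56.96,27.795): [(53.3008, 28.5959) (45.9577, 0) (73, 0) (73, 24.2844)]  |A|=625.8404
5. ⊥bis P3·P4 via (60.56,16.18): [(60.0135, 27.1267) (53.3008, 28.5959) (45.9577, 0) (61.3677, 0)]  |A|=310.3838
6. ⊥bis P3·P5 via (37.61,25.97): [(60.0135, 27.1267) (53.3008, 28.5959) (45.9577, 0) (61.3677, 0)]  |A|=310.3838
7. ⊥bis P3·P6 via (29.19,12.995): [(60.0135, 27.1267) (53.3008, 28.5959) (45.9577, 0) (61.3677, 0)]  |A|=310.3838
8. ⊥bis P3·P7 via (43.78,22.795): [(60.0135, 27.1267) (53.3008, 28.5959) (45.9577, 0) (61.3677, 0)]  |A|=310.3838
9. ⊥bis P3·P8 via (46.575,31.015): [(60.0135, 27.1267) (53.3008, 28.5959) (45.9577, 0) (61.3677, 0)]  |A|=310.3838
10. ⊥bis P3·P9 via (41.58,18.845): [(60.0135, 27.1267) (53.3008, 28.5959) (45.9577, 0) (61.3677, 0)]  |A|=310.3838
11. canonical 4-gon: [(60.0135, 27.1267) (53.3008, 28.5959) (45.9577, 0) (61.3677, 0)]
12. shoelace: 310.3838

Area of P3's cell: 310.3838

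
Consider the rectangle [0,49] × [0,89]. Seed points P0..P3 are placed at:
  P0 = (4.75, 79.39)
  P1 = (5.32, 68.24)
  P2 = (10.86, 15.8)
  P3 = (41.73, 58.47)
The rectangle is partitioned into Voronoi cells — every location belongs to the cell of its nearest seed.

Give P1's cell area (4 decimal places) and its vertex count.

1. box [0,49]×[0,89]: [(0, 0) (49, 0) (49, 89) (0, 89)]
2. ⊥bis P1·P0 via (5.035,73.815): [(0, 73.5576) (0, 0) (49, 0) (49, 76.0625)]  |A|=3665.6935
3. ⊥bis P1·P2 via (8.09,42.02): [(0, 73.5576) (0, 41.1653) (49, 46.3419) (49, 76.0625)]  |A|=1521.7658
4. ⊥bis P1·P3 via (23.525,63.355): [(26.628, 74.9189) (0, 73.5576) (0, 41.1653) (18.0834, 43.0757)]  |A|=711.0242
5. canonical 4-gon: [(26.628, 74.9189) (0, 73.5576) (0, 41.1653) (18.0834, 43.0757)]
6. shoelace: 711.0242

Area of P1's cell: 711.0242 (4 vertices)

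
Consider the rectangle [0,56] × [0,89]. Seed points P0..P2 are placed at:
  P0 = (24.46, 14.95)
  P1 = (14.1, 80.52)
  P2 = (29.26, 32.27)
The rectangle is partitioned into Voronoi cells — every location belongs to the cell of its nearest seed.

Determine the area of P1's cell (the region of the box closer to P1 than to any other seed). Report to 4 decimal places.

Area of P1's cell: 1714.6794

1. box [0,56]×[0,89]: [(0, 0) (56, 0) (56, 89) (0, 89)]
2. ⊥bis P1·P0 via (19.28,47.735): [(0, 44.6888) (56, 53.5367) (56, 89) (0, 89)]  |A|=2233.6859
3. ⊥bis P1·P2 via (21.68,56.395): [(0, 49.5832) (56, 67.1782) (56, 89) (0, 89)]  |A|=1714.6794
4. canonical 4-gon: [(0, 49.5832) (56, 67.1782) (56, 89) (0, 89)]
5. shoelace: 1714.6794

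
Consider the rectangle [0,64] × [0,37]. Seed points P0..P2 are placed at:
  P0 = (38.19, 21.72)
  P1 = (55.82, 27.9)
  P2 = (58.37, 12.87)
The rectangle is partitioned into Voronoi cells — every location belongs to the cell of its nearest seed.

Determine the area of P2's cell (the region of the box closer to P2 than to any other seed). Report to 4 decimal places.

Area of P2's cell: 382.8922

1. box [0,64]×[0,37]: [(0, 0) (64, 0) (64, 37) (0, 37)]
2. ⊥bis P2·P0 via (48.28,17.295): [(40.6952, 0) (64, 0) (64, 37) (56.9217, 37)]  |A|=562.0871
3. ⊥bis P2·P1 via (57.095,20.385): [(49.0355, 19.0176) (40.6952, 0) (64, 0) (64, 21.5565)]  |A|=382.8922
4. canonical 4-gon: [(49.0355, 19.0176) (40.6952, 0) (64, 0) (64, 21.5565)]
5. shoelace: 382.8922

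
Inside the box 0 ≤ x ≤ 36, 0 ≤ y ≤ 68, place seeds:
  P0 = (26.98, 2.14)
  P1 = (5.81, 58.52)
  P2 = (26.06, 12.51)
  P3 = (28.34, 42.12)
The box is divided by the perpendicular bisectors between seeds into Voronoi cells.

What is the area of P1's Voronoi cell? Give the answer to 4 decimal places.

Area of P1's cell: 614.4814

1. box [0,36]×[0,68]: [(0, 0) (36, 0) (36, 68) (0, 68)]
2. ⊥bis P1·P0 via (16.395,30.33): [(0, 24.1739) (36, 37.6914) (36, 68) (0, 68)]  |A|=1334.4243
3. ⊥bis P1·P2 via (15.935,35.515): [(0, 28.5017) (36, 44.346) (36, 68) (0, 68)]  |A|=1136.7414
4. ⊥bis P1·P3 via (17.075,50.32): [(0, 28.5017) (1.7554, 29.2743) (29.9446, 68) (0, 68)]  |A|=614.4814
5. canonical 4-gon: [(0, 28.5017) (1.7554, 29.2743) (29.9446, 68) (0, 68)]
6. shoelace: 614.4814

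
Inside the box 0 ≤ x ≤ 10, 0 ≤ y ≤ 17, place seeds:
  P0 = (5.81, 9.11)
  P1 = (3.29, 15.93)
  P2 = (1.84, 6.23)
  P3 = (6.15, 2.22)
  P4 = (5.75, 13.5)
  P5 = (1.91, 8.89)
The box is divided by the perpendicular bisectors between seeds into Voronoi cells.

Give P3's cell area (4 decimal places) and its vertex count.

1. box [0,10]×[0,17]: [(0, 0) (10, 0) (10, 17) (0, 17)]
2. ⊥bis P3·P0 via (5.98,5.665): [(0, 5.3699) (0, 0) (10, 0) (10, 5.8634)]  |A|=56.1664
3. ⊥bis P3·P1 via (4.72,9.075): [(0, 5.3699) (0, 0) (10, 0) (10, 5.8634)]  |A|=56.1664
4. ⊥bis P3·P2 via (3.995,4.225): [(5.3037, 5.6316) (0.0641, 0) (10, 0) (10, 5.8634)]  |A|=41.7457
5. ⊥bis P3·P4 via (5.95,7.86): [(5.3037, 5.6316) (0.0641, 0) (10, 0) (10, 5.8634)]  |A|=41.7457
6. ⊥bis P3·P5 via (4.03,5.555): [(5.3037, 5.6316) (0.0641, 0) (10, 0) (10, 5.8634)]  |A|=41.7457
7. canonical 4-gon: [(5.3037, 5.6316) (0.0641, 0) (10, 0) (10, 5.8634)]
8. shoelace: 41.7457

Area of P3's cell: 41.7457 (4 vertices)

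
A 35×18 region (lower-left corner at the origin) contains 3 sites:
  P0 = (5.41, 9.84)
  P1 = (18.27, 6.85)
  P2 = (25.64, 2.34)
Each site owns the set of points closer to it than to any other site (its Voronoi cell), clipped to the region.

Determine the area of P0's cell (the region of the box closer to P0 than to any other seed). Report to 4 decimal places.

Area of P0's cell: 215.8612

1. box [0,35]×[0,18]: [(0, 0) (35, 0) (35, 18) (0, 18)]
2. ⊥bis P0·P1 via (11.84,8.345): [(0, 0) (9.8998, 0) (14.0848, 18) (0, 18)]  |A|=215.8612
3. ⊥bis P0·P2 via (15.525,6.09): [(0, 0) (9.8998, 0) (14.0848, 18) (0, 18)]  |A|=215.8612
4. canonical 4-gon: [(0, 0) (9.8998, 0) (14.0848, 18) (0, 18)]
5. shoelace: 215.8612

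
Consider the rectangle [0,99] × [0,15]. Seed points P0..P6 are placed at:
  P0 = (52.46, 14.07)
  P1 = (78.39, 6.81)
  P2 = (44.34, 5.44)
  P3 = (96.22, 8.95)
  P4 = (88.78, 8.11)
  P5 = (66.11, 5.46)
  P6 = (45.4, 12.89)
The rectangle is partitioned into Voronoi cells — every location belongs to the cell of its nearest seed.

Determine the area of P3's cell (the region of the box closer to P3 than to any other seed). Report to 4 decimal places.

1. box [0,99]×[0,15]: [(0, 0) (99, 0) (99, 15) (0, 15)]
2. ⊥bis P3·P0 via (74.34,11.51): [(72.9933, 0) (99, 0) (99, 15) (74.7483, 15)]  |A|=376.9377
3. ⊥bis P3·P1 via (87.305,7.88): [(88.2508, 0) (99, 0) (99, 15) (86.4504, 15)]  |A|=174.7409
4. ⊥bis P3·P2 via (70.28,7.195): [(88.2508, 0) (99, 0) (99, 15) (86.4504, 15)]  |A|=174.7409
5. ⊥bis P3·P4 via (92.5,8.53): [(93.4631, 0) (99, 0) (99, 15) (91.7695, 15)]  |A|=95.7556
6. ⊥bis P3·P5 via (81.165,7.205): [(93.4631, 0) (99, 0) (99, 15) (91.7695, 15)]  |A|=95.7556
7. ⊥bis P3·P6 via (70.81,10.92): [(93.4631, 0) (99, 0) (99, 15) (91.7695, 15)]  |A|=95.7556
8. canonical 4-gon: [(93.4631, 0) (99, 0) (99, 15) (91.7695, 15)]
9. shoelace: 95.7556

Area of P3's cell: 95.7556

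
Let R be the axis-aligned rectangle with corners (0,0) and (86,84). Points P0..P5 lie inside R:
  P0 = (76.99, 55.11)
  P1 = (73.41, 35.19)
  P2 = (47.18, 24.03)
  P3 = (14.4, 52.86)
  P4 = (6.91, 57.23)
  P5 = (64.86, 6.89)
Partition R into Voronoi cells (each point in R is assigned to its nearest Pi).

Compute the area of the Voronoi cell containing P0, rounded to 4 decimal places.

1. box [0,86]×[0,84]: [(0, 0) (86, 0) (86, 84) (0, 84)]
2. ⊥bis P0·P1 via (75.2,45.15): [(0, 58.6649) (86, 43.209) (86, 84) (0, 84)]  |A|=2843.4225
3. ⊥bis P0·P2 via (62.085,39.57): [(51.9018, 49.3371) (86, 43.209) (86, 84) (15.7621, 84)]  |A|=1912.7729
4. ⊥bis P0·P3 via (45.695,53.985): [(45.6464, 55.3369) (51.9018, 49.3371) (86, 43.209) (86, 84) (44.616, 84)]  |A|=1499.2518
5. ⊥bis P0·P4 via (41.95,56.17): [(45.6464, 55.3369) (51.9018, 49.3371) (86, 43.209) (86, 84) (44.616, 84)]  |A|=1499.2518
6. ⊥bis P0·P5 via (70.925,31): [(45.6464, 55.3369) (51.9018, 49.3371) (86, 43.209) (86, 84) (44.616, 84)]  |A|=1499.2518
7. canonical 5-gon: [(45.6464, 55.3369) (51.9018, 49.3371) (86, 43.209) (86, 84) (44.616, 84)]
8. shoelace: 1499.2518

Area of P0's cell: 1499.2518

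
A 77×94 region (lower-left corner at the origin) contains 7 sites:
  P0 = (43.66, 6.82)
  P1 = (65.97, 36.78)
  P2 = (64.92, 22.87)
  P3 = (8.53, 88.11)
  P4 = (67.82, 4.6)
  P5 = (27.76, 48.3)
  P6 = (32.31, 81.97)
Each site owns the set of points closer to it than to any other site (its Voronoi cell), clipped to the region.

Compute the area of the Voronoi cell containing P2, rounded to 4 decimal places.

1. box [0,77]×[0,94]: [(0, 0) (77, 0) (77, 94) (0, 94)]
2. ⊥bis P2·P0 via (54.29,14.845): [(0, 86.7581) (65.4971, 0) (77, 0) (77, 94) (0, 94)]  |A|=4396.7991
3. ⊥bis P2·P1 via (65.445,29.825): [(41.6235, 31.6232) (65.4971, 0) (77, 0) (77, 28.9528)]  |A|=694.0033
4. ⊥bis P2·P3 via (36.725,55.49): [(41.6235, 31.6232) (65.4971, 0) (77, 0) (77, 28.9528)]  |A|=694.0033
5. ⊥bis P2·P4 via (66.37,13.735): [(41.6235, 31.6232) (56.331, 12.1415) (77, 15.4223) (77, 28.9528)]  |A|=464.7899
6. ⊥bis P2·P5 via (46.34,35.585): [(43.5303, 31.4792) (42.6753, 30.2299) (56.331, 12.1415) (77, 15.4223) (77, 28.9528)]  |A|=463.5373
7. ⊥bis P2·P6 via (48.615,52.42): [(43.5303, 31.4792) (42.6753, 30.2299) (56.331, 12.1415) (77, 15.4223) (77, 28.9528)]  |A|=463.5373
8. canonical 5-gon: [(43.5303, 31.4792) (42.6753, 30.2299) (56.331, 12.1415) (77, 15.4223) (77, 28.9528)]
9. shoelace: 463.5373

Area of P2's cell: 463.5373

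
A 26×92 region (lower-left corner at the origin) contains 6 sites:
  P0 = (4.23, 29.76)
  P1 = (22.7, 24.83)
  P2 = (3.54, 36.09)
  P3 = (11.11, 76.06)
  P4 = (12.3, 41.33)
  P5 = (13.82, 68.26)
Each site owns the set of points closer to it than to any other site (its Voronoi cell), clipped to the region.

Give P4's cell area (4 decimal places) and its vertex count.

1. box [0,26]×[0,92]: [(0, 0) (26, 0) (26, 92) (0, 92)]
2. ⊥bis P4·P0 via (8.265,35.545): [(0, 41.3098) (26, 23.175) (26, 92) (0, 92)]  |A|=1553.6984
3. ⊥bis P4·P1 via (17.5,33.08): [(0, 41.3098) (14.5053, 31.1924) (26, 38.4376) (26, 92) (0, 92)]  |A|=1465.9788
4. ⊥bis P4·P2 via (7.92,38.71): [(0, 51.9503) (10.9216, 33.692) (14.5053, 31.1924) (26, 38.4376) (26, 92) (0, 92)]  |A|=1407.8729
5. ⊥bis P4·P3 via (11.705,58.695): [(0, 58.2939) (0, 51.9503) (10.9216, 33.692) (14.5053, 31.1924) (26, 38.4376) (26, 59.1848)]  |A|=543.0966
6. ⊥bis P4·P5 via (13.06,54.795): [(0, 55.5321) (0, 51.9503) (10.9216, 33.692) (14.5053, 31.1924) (26, 38.4376) (26, 54.0646)]  |A|=440.631
7. canonical 6-gon: [(0, 55.5321) (0, 51.9503) (10.9216, 33.692) (14.5053, 31.1924) (26, 38.4376) (26, 54.0646)]
8. shoelace: 440.631

Area of P4's cell: 440.6310 (6 vertices)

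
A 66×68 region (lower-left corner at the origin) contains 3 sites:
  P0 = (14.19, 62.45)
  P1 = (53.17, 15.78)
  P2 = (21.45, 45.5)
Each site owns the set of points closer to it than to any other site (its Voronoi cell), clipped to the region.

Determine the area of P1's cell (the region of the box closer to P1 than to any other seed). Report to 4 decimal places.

1. box [0,66]×[0,68]: [(0, 0) (66, 0) (66, 68) (0, 68)]
2. ⊥bis P1·P0 via (33.68,39.115): [(0, 10.9846) (0, 0) (66, 0) (66, 66.1095)]  |A|=2544.1051
3. ⊥bis P1·P2 via (37.31,30.64): [(8.6019, 0) (66, 0) (66, 61.2607)]  |A|=1758.1234
4. canonical 3-gon: [(8.6019, 0) (66, 0) (66, 61.2607)]
5. shoelace: 1758.1234

Area of P1's cell: 1758.1234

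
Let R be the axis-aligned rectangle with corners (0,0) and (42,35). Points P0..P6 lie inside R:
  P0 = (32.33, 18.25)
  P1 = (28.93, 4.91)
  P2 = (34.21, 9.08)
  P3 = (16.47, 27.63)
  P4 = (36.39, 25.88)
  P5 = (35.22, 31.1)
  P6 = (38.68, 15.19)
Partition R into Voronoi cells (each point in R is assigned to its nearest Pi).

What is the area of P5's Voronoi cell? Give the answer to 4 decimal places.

1. box [0,42]×[0,35]: [(0, 0) (42, 0) (42, 35) (0, 35)]
2. ⊥bis P5·P0 via (33.775,24.675): [(0, 32.2711) (42, 22.8252) (42, 35) (0, 35)]  |A|=312.9784
3. ⊥bis P5·P1 via (32.075,18.005): [(0, 32.2711) (42, 22.8252) (42, 35) (0, 35)]  |A|=312.9784
4. ⊥bis P5·P2 via (34.715,20.09): [(0, 32.2711) (42, 22.8252) (42, 35) (0, 35)]  |A|=312.9784
5. ⊥bis P5·P3 via (25.845,29.365): [(26.4063, 26.3322) (42, 22.8252) (42, 35) (24.8021, 35)]  |A|=169.4589
6. ⊥bis P5·P4 via (35.805,28.49): [(26.3972, 26.3813) (42, 29.8785) (42, 35) (24.8021, 35)]  |A|=114.0658
7. ⊥bis P5·P6 via (36.95,23.145): [(26.3972, 26.3813) (42, 29.8785) (42, 35) (24.8021, 35)]  |A|=114.0658
8. canonical 4-gon: [(26.3972, 26.3813) (42, 29.8785) (42, 35) (24.8021, 35)]
9. shoelace: 114.0658

Area of P5's cell: 114.0658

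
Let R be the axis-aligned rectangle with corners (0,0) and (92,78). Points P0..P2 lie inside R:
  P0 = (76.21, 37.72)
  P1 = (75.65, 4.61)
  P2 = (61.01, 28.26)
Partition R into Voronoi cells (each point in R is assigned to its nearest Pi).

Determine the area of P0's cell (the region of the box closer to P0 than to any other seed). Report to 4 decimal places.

Area of P0's cell: 1918.4696

1. box [0,92]×[0,78]: [(0, 0) (92, 0) (92, 78) (0, 78)]
2. ⊥bis P0·P1 via (75.93,21.165): [(0, 22.4492) (92, 20.8932) (92, 78) (0, 78)]  |A|=5182.2482
3. ⊥bis P0·P2 via (68.61,32.99): [(75.9699, 21.1643) (92, 20.8932) (92, 78) (40.5972, 78)]  |A|=1918.4696
4. canonical 4-gon: [(75.9699, 21.1643) (92, 20.8932) (92, 78) (40.5972, 78)]
5. shoelace: 1918.4696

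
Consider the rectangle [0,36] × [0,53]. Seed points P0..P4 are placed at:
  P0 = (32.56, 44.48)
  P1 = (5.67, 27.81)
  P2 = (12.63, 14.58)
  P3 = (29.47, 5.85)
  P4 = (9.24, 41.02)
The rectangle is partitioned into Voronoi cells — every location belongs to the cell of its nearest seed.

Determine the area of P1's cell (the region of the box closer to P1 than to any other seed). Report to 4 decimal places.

1. box [0,36]×[0,53]: [(0, 0) (36, 0) (36, 53) (0, 53)]
2. ⊥bis P1·P0 via (19.115,36.145): [(0, 0) (36, 0) (36, 8.9082) (8.666, 53) (0, 53)]  |A|=1305.3978
3. ⊥bis P1·P2 via (9.15,21.195): [(0, 16.3814) (23.6531, 28.8247) (8.666, 53) (0, 53)]  |A|=537.8231
4. ⊥bis P1·P3 via (17.57,16.83): [(0, 16.3814) (23.6531, 28.8247) (8.666, 53) (0, 53)]  |A|=537.8231
5. ⊥bis P1·P4 via (7.455,34.415): [(0, 36.4297) (0, 16.3814) (23.6531, 28.8247) (22.75, 30.2815)]  |A|=250.897
6. canonical 4-gon: [(0, 36.4297) (0, 16.3814) (23.6531, 28.8247) (22.75, 30.2815)]
7. shoelace: 250.897

Area of P1's cell: 250.8970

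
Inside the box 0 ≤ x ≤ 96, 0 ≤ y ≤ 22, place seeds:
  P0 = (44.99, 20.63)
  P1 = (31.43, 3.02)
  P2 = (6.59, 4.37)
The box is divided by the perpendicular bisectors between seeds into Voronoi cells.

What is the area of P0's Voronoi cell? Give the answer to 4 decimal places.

Area of P0's cell: 1247.8091

1. box [0,96]×[0,22]: [(0, 0) (96, 0) (96, 22) (0, 22)]
2. ⊥bis P0·P1 via (38.21,11.825): [(53.5668, 0) (96, 0) (96, 22) (24.996, 22)]  |A|=1247.8091
3. ⊥bis P0·P2 via (25.79,12.5): [(53.5668, 0) (96, 0) (96, 22) (24.996, 22)]  |A|=1247.8091
4. canonical 4-gon: [(53.5668, 0) (96, 0) (96, 22) (24.996, 22)]
5. shoelace: 1247.8091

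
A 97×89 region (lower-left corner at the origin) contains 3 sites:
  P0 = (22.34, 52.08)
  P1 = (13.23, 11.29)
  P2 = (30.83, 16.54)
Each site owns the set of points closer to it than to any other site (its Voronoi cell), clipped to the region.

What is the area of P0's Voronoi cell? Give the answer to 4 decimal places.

1. box [0,97]×[0,89]: [(0, 0) (97, 0) (97, 89) (0, 89)]
2. ⊥bis P0·P1 via (17.785,31.685): [(0, 35.6571) (97, 13.9932) (97, 89) (0, 89)]  |A|=6224.9613
3. ⊥bis P0·P2 via (26.585,34.31): [(0, 35.6571) (16.6539, 31.9376) (97, 51.1311) (97, 89) (0, 89)]  |A|=4733.0175
4. canonical 5-gon: [(0, 35.6571) (16.6539, 31.9376) (97, 51.1311) (97, 89) (0, 89)]
5. shoelace: 4733.0175

Area of P0's cell: 4733.0175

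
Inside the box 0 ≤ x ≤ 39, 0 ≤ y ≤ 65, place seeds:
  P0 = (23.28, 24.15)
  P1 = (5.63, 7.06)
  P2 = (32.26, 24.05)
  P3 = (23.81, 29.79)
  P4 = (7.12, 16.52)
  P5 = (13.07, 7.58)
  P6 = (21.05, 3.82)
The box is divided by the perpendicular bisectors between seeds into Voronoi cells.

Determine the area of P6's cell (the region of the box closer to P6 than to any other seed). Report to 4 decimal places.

1. box [0,39]×[0,65]: [(0, 0) (39, 0) (39, 65) (0, 65)]
2. ⊥bis P6·P0 via (22.165,13.985): [(0, 16.4163) (0, 0) (39, 0) (39, 12.1384)]  |A|=556.8156
3. ⊥bis P6·P1 via (13.34,5.44): [(15.2938, 14.7387) (12.197, 0) (39, 0) (39, 12.1384)]  |A|=341.3982
4. ⊥bis P6·P2 via (26.655,13.935): [(27.6507, 13.3833) (15.2938, 14.7387) (12.197, 0) (39, 0) (39, 7.0943)]  |A|=312.7747
5. ⊥bis P6·P3 via (22.43,16.805): [(27.6507, 13.3833) (15.2938, 14.7387) (12.197, 0) (39, 0) (39, 7.0943)]  |A|=312.7747
6. ⊥bis P6·P4 via (14.085,10.17): [(27.6507, 13.3833) (17.9815, 14.4439) (14.4084, 10.5247) (12.197, 0) (39, 0) (39, 7.0943)]  |A|=306.9812
7. ⊥bis P6·P5 via (17.06,5.7): [(27.6507, 13.3833) (21.0227, 14.1103) (14.3743, 0) (39, 0) (39, 7.0943)]  |A|=254.2219
8. canonical 5-gon: [(27.6507, 13.3833) (21.0227, 14.1103) (14.3743, 0) (39, 0) (39, 7.0943)]
9. shoelace: 254.2219

Area of P6's cell: 254.2219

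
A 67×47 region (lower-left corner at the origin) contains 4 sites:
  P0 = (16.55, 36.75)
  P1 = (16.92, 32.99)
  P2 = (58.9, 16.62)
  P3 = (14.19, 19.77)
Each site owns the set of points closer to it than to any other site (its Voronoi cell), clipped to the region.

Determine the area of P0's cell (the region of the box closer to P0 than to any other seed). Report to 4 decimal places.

1. box [0,67]×[0,47]: [(0, 0) (67, 0) (67, 47) (0, 47)]
2. ⊥bis P0·P1 via (16.735,34.87): [(0, 33.2232) (67, 39.8163) (67, 47) (0, 47)]  |A|=702.1769
3. ⊥bis P0·P2 via (37.725,26.685): [(0, 33.2232) (42.8364, 37.4385) (47.3812, 47) (0, 47)]  |A|=521.5922
4. ⊥bis P0·P3 via (15.37,28.26): [(0, 33.2232) (42.8364, 37.4385) (47.3812, 47) (0, 47)]  |A|=521.5922
5. canonical 4-gon: [(0, 33.2232) (42.8364, 37.4385) (47.3812, 47) (0, 47)]
6. shoelace: 521.5922

Area of P0's cell: 521.5922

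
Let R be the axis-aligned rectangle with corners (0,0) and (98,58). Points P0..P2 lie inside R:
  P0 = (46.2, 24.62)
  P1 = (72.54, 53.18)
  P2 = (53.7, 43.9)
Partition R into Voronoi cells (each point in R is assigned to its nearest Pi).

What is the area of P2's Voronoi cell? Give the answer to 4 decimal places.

Area of P2's cell: 1139.5813

1. box [0,98]×[0,58]: [(0, 0) (98, 0) (98, 58) (0, 58)]
2. ⊥bis P2·P0 via (49.95,34.26): [(0, 53.6908) (98, 15.5684) (98, 58) (0, 58)]  |A|=2290.3037
3. ⊥bis P2·P1 via (63.12,48.54): [(0, 53.6908) (74.9428, 24.5377) (58.4603, 58) (0, 58)]  |A|=1139.5813
4. canonical 4-gon: [(0, 53.6908) (74.9428, 24.5377) (58.4603, 58) (0, 58)]
5. shoelace: 1139.5813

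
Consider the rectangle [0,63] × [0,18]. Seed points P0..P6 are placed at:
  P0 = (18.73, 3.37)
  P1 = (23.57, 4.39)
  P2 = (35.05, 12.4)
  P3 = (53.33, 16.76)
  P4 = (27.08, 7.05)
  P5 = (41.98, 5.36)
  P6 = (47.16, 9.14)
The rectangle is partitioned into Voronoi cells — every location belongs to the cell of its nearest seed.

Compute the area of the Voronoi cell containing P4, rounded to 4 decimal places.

1. box [0,63]×[0,18]: [(0, 0) (63, 0) (63, 18) (0, 18)]
2. ⊥bis P4·P0 via (22.905,5.21): [(25.2011, 0) (63, 0) (63, 18) (17.2682, 18)]  |A|=751.7758
3. ⊥bis P4·P1 via (25.325,5.72): [(19.0046, 14.0601) (29.6598, 0) (63, 0) (63, 18) (17.2682, 18)]  |A|=720.4312
4. ⊥bis P4·P2 via (31.065,9.725): [(19.0046, 14.0601) (29.6598, 0) (37.5931, 0) (25.5103, 18) (17.2682, 18)]  |A|=154.3613
5. ⊥bis P4·P3 via (40.205,11.905): [(19.0046, 14.0601) (29.6598, 0) (37.5931, 0) (25.5103, 18) (17.2682, 18)]  |A|=154.3613
6. ⊥bis P4·P5 via (34.53,6.205): [(19.0046, 14.0601) (29.6598, 0) (33.8262, 0) (34.3707, 4.8004) (25.5103, 18) (17.2682, 18)]  |A|=145.32
7. ⊥bis P4·P6 via (37.12,8.095): [(19.0046, 14.0601) (29.6598, 0) (33.8262, 0) (34.3707, 4.8004) (25.5103, 18) (17.2682, 18)]  |A|=145.32
8. canonical 6-gon: [(19.0046, 14.0601) (29.6598, 0) (33.8262, 0) (34.3707, 4.8004) (25.5103, 18) (17.2682, 18)]
9. shoelace: 145.32

Area of P4's cell: 145.3200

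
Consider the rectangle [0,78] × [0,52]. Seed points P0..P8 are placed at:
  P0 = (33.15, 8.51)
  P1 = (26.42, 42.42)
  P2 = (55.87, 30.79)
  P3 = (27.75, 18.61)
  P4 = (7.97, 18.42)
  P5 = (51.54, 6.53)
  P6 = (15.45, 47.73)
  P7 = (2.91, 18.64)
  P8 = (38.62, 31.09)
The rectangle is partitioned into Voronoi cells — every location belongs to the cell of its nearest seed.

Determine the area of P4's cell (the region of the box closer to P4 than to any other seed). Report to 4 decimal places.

1. box [0,78]×[0,52]: [(0, 0) (78, 0) (78, 52) (0, 52)]
2. ⊥bis P4·P0 via (20.56,13.465): [(0, 0) (15.2606, 0) (35.7261, 52) (0, 52)]  |A|=1325.6544
3. ⊥bis P4·P1 via (17.195,30.42): [(0, 43.6387) (0, 0) (15.2606, 0) (24.9013, 24.4958)]  |A|=730.2407
4. ⊥bis P4·P2 via (31.92,24.605): [(0, 43.6387) (0, 0) (15.2606, 0) (24.9013, 24.4958)]  |A|=730.2407
5. ⊥bis P4·P3 via (17.86,18.515): [(17.7497, 29.9935) (0, 43.6387) (0, 0) (15.2606, 0) (17.9717, 6.8884)]  |A|=648.2316
6. ⊥bis P4·P5 via (29.755,12.475): [(17.7497, 29.9935) (0, 43.6387) (0, 0) (15.2606, 0) (17.9717, 6.8884)]  |A|=648.2316
7. ⊥bis P4·P6 via (11.71,33.075): [(17.7497, 29.9935) (14.7508, 32.299) (0, 36.0634) (0, 0) (15.2606, 0) (17.9717, 6.8884)]  |A|=592.3612
8. ⊥bis P4·P7 via (5.44,18.53): [(17.7497, 29.9935) (14.7508, 32.299) (6.1343, 34.4979) (4.6343, 0) (15.2606, 0) (17.9717, 6.8884)]  |A|=401.8123
9. ⊥bis P4·P8 via (23.295,24.755): [(17.7497, 29.9935) (14.7508, 32.299) (6.1343, 34.4979) (4.6343, 0) (15.2606, 0) (17.9717, 6.8884)]  |A|=401.8123
10. canonical 6-gon: [(17.7497, 29.9935) (14.7508, 32.299) (6.1343, 34.4979) (4.6343, 0) (15.2606, 0) (17.9717, 6.8884)]
11. shoelace: 401.8123

Area of P4's cell: 401.8123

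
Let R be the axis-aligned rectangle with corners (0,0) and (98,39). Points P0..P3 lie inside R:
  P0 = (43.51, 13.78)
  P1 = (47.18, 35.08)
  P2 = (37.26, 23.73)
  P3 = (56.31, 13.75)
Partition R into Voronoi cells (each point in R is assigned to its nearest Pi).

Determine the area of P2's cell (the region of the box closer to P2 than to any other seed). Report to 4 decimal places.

1. box [0,98]×[0,39]: [(0, 0) (98, 0) (98, 39) (0, 39)]
2. ⊥bis P2·P0 via (40.385,18.755): [(0, 0) (10.527, 0) (72.615, 39) (0, 39)]  |A|=1621.2706
3. ⊥bis P2·P1 via (42.22,29.405): [(0, 0) (10.527, 0) (48.5425, 23.8791) (31.2418, 39) (0, 39)]  |A|=1308.4699
4. ⊥bis P2·P3 via (46.785,18.74): [(0, 0) (10.527, 0) (48.5425, 23.8791) (31.2418, 39) (0, 39)]  |A|=1308.4699
5. canonical 5-gon: [(0, 0) (10.527, 0) (48.5425, 23.8791) (31.2418, 39) (0, 39)]
6. shoelace: 1308.4699

Area of P2's cell: 1308.4699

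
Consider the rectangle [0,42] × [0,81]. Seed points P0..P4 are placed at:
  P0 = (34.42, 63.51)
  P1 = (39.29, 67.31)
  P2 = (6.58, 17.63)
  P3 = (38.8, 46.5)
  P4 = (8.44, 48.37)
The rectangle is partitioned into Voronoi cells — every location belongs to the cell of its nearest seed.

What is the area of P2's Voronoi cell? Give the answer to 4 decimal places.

Area of P2's cell: 1154.6081

1. box [0,42]×[0,81]: [(0, 0) (42, 0) (42, 81) (0, 81)]
2. ⊥bis P2·P0 via (20.5,40.57): [(0, 53.0094) (0, 0) (42, 0) (42, 27.5238)]  |A|=1691.1972
3. ⊥bis P2·P1 via (22.935,42.47): [(0, 53.0094) (0, 0) (42, 0) (42, 27.5238)]  |A|=1691.1972
4. ⊥bis P2·P3 via (22.69,32.065): [(8.5981, 47.7921) (0, 53.0094) (0, 0) (42, 0) (42, 10.5143)]  |A|=1407.123
5. ⊥bis P2·P4 via (7.51,33): [(22.6744, 32.0824) (0, 33.4544) (0, 0) (42, 0) (42, 10.5143)]  |A|=1154.6081
6. canonical 5-gon: [(22.6744, 32.0824) (0, 33.4544) (0, 0) (42, 0) (42, 10.5143)]
7. shoelace: 1154.6081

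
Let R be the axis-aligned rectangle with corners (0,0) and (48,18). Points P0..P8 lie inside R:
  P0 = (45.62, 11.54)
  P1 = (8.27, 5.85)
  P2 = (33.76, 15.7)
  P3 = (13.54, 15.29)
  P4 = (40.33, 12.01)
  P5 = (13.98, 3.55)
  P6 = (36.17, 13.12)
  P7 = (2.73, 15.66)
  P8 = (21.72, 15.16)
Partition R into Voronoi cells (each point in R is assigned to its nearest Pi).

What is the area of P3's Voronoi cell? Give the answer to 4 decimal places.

Area of P3's cell: 74.5726

1. box [0,48]×[0,18]: [(0, 0) (48, 0) (48, 18) (0, 18)]
2. ⊥bis P3·P0 via (29.58,13.415): [(0, 0) (28.0119, 0) (30.116, 18) (0, 18)]  |A|=523.1503
3. ⊥bis P3·P1 via (10.905,10.57): [(0, 16.6579) (28.1238, 0.9574) (30.116, 18) (0, 18)]  |A|=275.5002
4. ⊥bis P3·P2 via (23.65,15.495): [(0, 16.6579) (23.8969, 3.3171) (23.5992, 18) (0, 18)]  |A|=189.2891
5. ⊥bis P3·P4 via (26.935,13.65): [(0, 16.6579) (23.8969, 3.3171) (23.5992, 18) (0, 18)]  |A|=189.2891
6. ⊥bis P3·P5 via (13.76,9.42): [(0, 16.6579) (13.015, 9.3921) (23.7656, 9.795) (23.5992, 18) (0, 18)]  |A|=154.4419
7. ⊥bis P3·P6 via (24.855,14.205): [(0, 16.6579) (13.015, 9.3921) (23.7656, 9.795) (23.5992, 18) (0, 18)]  |A|=154.4419
8. ⊥bis P3·P7 via (8.135,15.475): [(8.0222, 12.1794) (13.015, 9.3921) (23.7656, 9.795) (23.5992, 18) (8.2214, 18)]  |A|=125.1315
9. ⊥bis P3·P8 via (17.63,15.225): [(8.0222, 12.1794) (13.015, 9.3921) (17.54, 9.5617) (17.6741, 18) (8.2214, 18)]  |A|=74.5726
10. canonical 5-gon: [(8.0222, 12.1794) (13.015, 9.3921) (17.54, 9.5617) (17.6741, 18) (8.2214, 18)]
11. shoelace: 74.5726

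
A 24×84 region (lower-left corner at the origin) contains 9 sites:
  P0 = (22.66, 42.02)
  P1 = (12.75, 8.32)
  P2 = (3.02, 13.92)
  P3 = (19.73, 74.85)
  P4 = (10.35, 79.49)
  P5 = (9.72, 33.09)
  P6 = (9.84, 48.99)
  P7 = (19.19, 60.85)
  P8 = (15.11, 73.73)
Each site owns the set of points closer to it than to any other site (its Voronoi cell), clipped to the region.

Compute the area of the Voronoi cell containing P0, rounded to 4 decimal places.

1. box [0,24]×[0,84]: [(0, 0) (24, 0) (24, 84) (0, 84)]
2. ⊥bis P0·P1 via (17.705,25.17): [(0, 30.3764) (24, 23.3189) (24, 84) (0, 84)]  |A|=1371.6566
3. ⊥bis P0·P2 via (12.84,27.97): [(0, 36.9443) (16.2223, 25.606) (24, 23.3189) (24, 84) (0, 84)]  |A|=1318.3837
4. ⊥bis P0·P3 via (21.195,58.435): [(0, 56.5434) (0, 36.9443) (16.2223, 25.606) (24, 23.3189) (24, 58.6853)]  |A|=685.1285
5. ⊥bis P0·P4 via (16.505,60.755): [(5.06, 56.995) (0, 55.3326) (0, 36.9443) (16.2223, 25.606) (24, 23.3189) (24, 58.6853)]  |A|=682.0653
6. ⊥bis P0·P5 via (16.19,37.555): [(5.06, 56.995) (3.1967, 56.3828) (24, 26.2379) (24, 58.6853)]  |A|=341.728
7. ⊥bis P0·P6 via (16.25,45.505): [(23.3861, 58.6306) (13.8059, 41.0096) (24, 26.2379) (24, 58.6853)]  |A|=170.5315
8. ⊥bis P0·P7 via (20.925,51.435): [(19.3125, 51.1378) (13.8059, 41.0096) (24, 26.2379) (24, 52.0017)]  |A|=152.6783
9. ⊥bis P0·P8 via (18.885,57.875): [(19.3125, 51.1378) (13.8059, 41.0096) (24, 26.2379) (24, 52.0017)]  |A|=152.6783
10. canonical 4-gon: [(19.3125, 51.1378) (13.8059, 41.0096) (24, 26.2379) (24, 52.0017)]
11. shoelace: 152.6783

Area of P0's cell: 152.6783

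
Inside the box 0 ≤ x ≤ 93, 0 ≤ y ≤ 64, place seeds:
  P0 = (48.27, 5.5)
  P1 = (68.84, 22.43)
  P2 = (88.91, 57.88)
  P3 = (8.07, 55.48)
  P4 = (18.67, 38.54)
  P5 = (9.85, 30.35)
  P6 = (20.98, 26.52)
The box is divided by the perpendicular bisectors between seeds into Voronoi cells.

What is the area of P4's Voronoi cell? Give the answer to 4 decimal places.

1. box [0,93]×[0,64]: [(0, 0) (93, 0) (93, 64) (0, 64)]
2. ⊥bis P4·P0 via (33.47,22.02): [(0, 0) (8.8909, 0) (80.3288, 64) (0, 64)]  |A|=2855.0296
3. ⊥bis P4·P1 via (43.755,30.485): [(0, 0) (8.8909, 0) (44.0927, 31.5367) (54.5169, 64) (0, 64)]  |A|=2436.0615
4. ⊥bis P4·P2 via (53.79,48.21): [(0, 0) (8.8909, 0) (44.0927, 31.5367) (51.785, 55.492) (49.4424, 64) (0, 64)]  |A|=2414.4743
5. ⊥bis P4·P3 via (13.37,47.01): [(0, 38.6439) (0, 0) (8.8909, 0) (44.0927, 31.5367) (51.785, 55.492) (49.4424, 64) (40.5219, 64)]  |A|=1900.7347
6. ⊥bis P4·P5 via (14.26,34.445): [(6.5533, 42.7445) (29.2817, 18.2678) (44.0927, 31.5367) (51.785, 55.492) (49.4424, 64) (40.5219, 64)]  |A|=1126.9443
7. ⊥bis P4·P6 via (19.825,32.53): [(6.5533, 42.7445) (16.6116, 31.9125) (46.0287, 37.5658) (51.785, 55.492) (49.4424, 64) (40.5219, 64)]  |A|=858.6326
8. canonical 6-gon: [(6.5533, 42.7445) (16.6116, 31.9125) (46.0287, 37.5658) (51.785, 55.492) (49.4424, 64) (40.5219, 64)]
9. shoelace: 858.6326

Area of P4's cell: 858.6326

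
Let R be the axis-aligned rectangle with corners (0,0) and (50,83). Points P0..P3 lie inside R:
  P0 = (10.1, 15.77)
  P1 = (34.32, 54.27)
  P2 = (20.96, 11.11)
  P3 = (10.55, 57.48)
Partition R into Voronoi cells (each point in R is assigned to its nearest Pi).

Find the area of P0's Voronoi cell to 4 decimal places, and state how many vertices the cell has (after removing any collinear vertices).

Area of P0's cell: 637.0684 (5 vertices)

1. box [0,50]×[0,83]: [(0, 0) (50, 0) (50, 83) (0, 83)]
2. ⊥bis P0·P1 via (22.21,35.02): [(0, 48.9921) (0, 0) (50, 0) (50, 17.5376)]  |A|=1663.2418
3. ⊥bis P0·P2 via (15.53,13.44): [(24.2415, 33.742) (0, 48.9921) (0, 0) (9.7629, 0)]  |A|=758.5322
4. ⊥bis P0·P3 via (10.325,36.625): [(24.2415, 33.742) (19.8216, 36.5225) (0, 36.7364) (0, 0) (9.7629, 0)]  |A|=637.0684
5. canonical 5-gon: [(24.2415, 33.742) (19.8216, 36.5225) (0, 36.7364) (0, 0) (9.7629, 0)]
6. shoelace: 637.0684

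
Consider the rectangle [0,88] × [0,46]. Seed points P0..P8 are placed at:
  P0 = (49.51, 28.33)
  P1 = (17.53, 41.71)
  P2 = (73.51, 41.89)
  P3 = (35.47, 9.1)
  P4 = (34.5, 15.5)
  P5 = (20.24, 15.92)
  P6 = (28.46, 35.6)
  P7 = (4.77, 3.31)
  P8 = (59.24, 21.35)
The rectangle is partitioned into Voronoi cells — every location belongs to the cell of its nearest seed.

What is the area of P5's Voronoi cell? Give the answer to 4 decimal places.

Area of P5's cell: 465.5329

1. box [0,88]×[0,46]: [(0, 0) (88, 0) (88, 46) (0, 46)]
2. ⊥bis P5·P0 via (34.875,22.125): [(0, 0) (44.2556, 0) (24.7524, 46) (0, 46)]  |A|=1587.1847
3. ⊥bis P5·P1 via (18.885,28.815): [(0, 26.8306) (0, 0) (44.2556, 0) (31.4775, 30.1382)]  |A|=1089.173
4. ⊥bis P5·P2 via (46.875,28.905): [(0, 26.8306) (0, 0) (44.2556, 0) (31.4775, 30.1382)]  |A|=1089.173
5. ⊥bis P5·P3 via (27.855,12.51): [(0, 26.8306) (0, 0) (22.253, 0) (33.5549, 25.2386) (31.4775, 30.1382)]  |A|=811.5152
6. ⊥bis P5·P4 via (27.37,15.71): [(27.7835, 29.7501) (0, 26.8306) (0, 0) (22.253, 0) (27.235, 11.1254)]  |A|=747.0803
7. ⊥bis P5·P6 via (24.35,25.76): [(27.6257, 24.3918) (17.4075, 28.6597) (0, 26.8306) (0, 0) (22.253, 0) (27.235, 11.1254)]  |A|=719.3677
8. ⊥bis P5·P7 via (12.505,9.615): [(27.6257, 24.3918) (17.4075, 28.6597) (0, 26.8306) (0, 24.9562) (20.3424, 0) (22.253, 0) (27.235, 11.1254)]  |A|=465.5329
9. ⊥bis P5·P8 via (39.74,18.635): [(27.6257, 24.3918) (17.4075, 28.6597) (0, 26.8306) (0, 24.9562) (20.3424, 0) (22.253, 0) (27.235, 11.1254)]  |A|=465.5329
10. canonical 7-gon: [(27.6257, 24.3918) (17.4075, 28.6597) (0, 26.8306) (0, 24.9562) (20.3424, 0) (22.253, 0) (27.235, 11.1254)]
11. shoelace: 465.5329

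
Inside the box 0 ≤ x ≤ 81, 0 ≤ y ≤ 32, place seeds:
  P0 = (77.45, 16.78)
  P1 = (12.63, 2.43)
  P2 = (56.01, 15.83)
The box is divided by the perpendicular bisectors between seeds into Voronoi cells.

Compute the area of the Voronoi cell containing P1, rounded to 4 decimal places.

Area of P1's cell: 1030.3318

1. box [0,81]×[0,32]: [(0, 0) (81, 0) (81, 32) (0, 32)]
2. ⊥bis P1·P0 via (45.04,9.605): [(0, 0) (47.1664, 0) (40.0821, 32) (0, 32)]  |A|=1395.9763
3. ⊥bis P1·P2 via (34.32,9.13): [(0, 0) (37.1402, 0) (27.2555, 32) (0, 32)]  |A|=1030.3318
4. canonical 4-gon: [(0, 0) (37.1402, 0) (27.2555, 32) (0, 32)]
5. shoelace: 1030.3318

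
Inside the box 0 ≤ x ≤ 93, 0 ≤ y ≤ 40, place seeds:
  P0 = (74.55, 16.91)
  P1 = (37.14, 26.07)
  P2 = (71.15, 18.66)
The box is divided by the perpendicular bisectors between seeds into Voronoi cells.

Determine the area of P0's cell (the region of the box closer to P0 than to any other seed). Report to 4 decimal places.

Area of P0's cell: 760.3971

1. box [0,93]×[0,40]: [(0, 0) (93, 0) (93, 40) (0, 40)]
2. ⊥bis P0·P1 via (55.845,21.49): [(50.5831, 0) (93, 0) (93, 40) (60.3773, 40)]  |A|=1500.7933
3. ⊥bis P0·P2 via (72.85,17.785): [(63.696, 0) (93, 0) (93, 40) (84.2842, 40)]  |A|=760.3971
4. canonical 4-gon: [(63.696, 0) (93, 0) (93, 40) (84.2842, 40)]
5. shoelace: 760.3971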